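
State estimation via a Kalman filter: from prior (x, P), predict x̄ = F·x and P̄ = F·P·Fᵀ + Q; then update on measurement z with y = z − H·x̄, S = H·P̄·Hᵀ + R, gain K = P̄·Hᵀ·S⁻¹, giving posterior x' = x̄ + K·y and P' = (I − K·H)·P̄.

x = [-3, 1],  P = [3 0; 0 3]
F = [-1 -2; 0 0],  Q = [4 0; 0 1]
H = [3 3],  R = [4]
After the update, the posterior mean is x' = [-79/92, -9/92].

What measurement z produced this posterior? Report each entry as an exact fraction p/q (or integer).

x̄ = F·x = [1, 0]
P̄ = F·P·Fᵀ + Q = [19 0; 0 1]
S = H·P̄·Hᵀ + R = [184]
K = P̄·Hᵀ·S⁻¹ = [57/184; 3/184]
x' − x̄ = [-171/92, -9/92] = K·y
y = (KᵀK)⁻¹·Kᵀ·(x' − x̄) = [-6]
z = y + H·x̄ = [-6] + [3] = [-3]

z = [-3]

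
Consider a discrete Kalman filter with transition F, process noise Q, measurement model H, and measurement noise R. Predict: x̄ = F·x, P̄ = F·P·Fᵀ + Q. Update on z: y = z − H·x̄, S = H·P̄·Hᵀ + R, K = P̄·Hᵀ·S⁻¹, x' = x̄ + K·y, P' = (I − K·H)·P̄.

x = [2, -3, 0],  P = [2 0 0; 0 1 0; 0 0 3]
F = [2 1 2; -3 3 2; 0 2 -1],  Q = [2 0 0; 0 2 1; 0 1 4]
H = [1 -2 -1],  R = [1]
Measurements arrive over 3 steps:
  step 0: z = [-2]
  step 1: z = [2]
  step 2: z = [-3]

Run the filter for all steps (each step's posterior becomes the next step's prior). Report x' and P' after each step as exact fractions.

step 0: x' = [-620/199, 135/199, -531/199], P' = [4136/199 2277/199 -439/199; 2277/199 1759/199 -1161/199; -439/199 -1161/199 1900/199]
step 1: x' = [64813/15387, -38167/15387, 111335/15387], P' = [516379/46161 141740/46161 208865/46161; 141740/46161 1589603/92322 -2868589/92322; 208865/46161 -2868589/92322 6144689/92322]
step 2: x' = [-7666568/1409465, -1317658/281893, 3862109/563786], P' = [452827239/36646090 81219189/7329218 -75919765/7329218; 81219189/7329218 301444309/7329218 -521523493/7329218; -75919765/7329218 -521523493/7329218 485054250/3664609]

step 0: x̄ = F·x = [1, -15, -6]
step 0: P̄ = F·P·Fᵀ + Q = [23 3 -4; 3 41 1; -4 1 11]
step 0: y = z − H·x̄ = [-39]
step 0: S = H·P̄·Hᵀ + R = [199]
step 0: K = P̄·Hᵀ·S⁻¹ = [21/199; -80/199; -17/199]
step 0: x' = x̄ + K·y = [-620/199, 135/199, -531/199]
step 0: P' = (I − K·H)·P̄ = [4136/199 2277/199 -439/199; 2277/199 1759/199 -1161/199; -439/199 -1161/199 1900/199]
step 1: x̄ = F·x = [-2167/199, 1203/199, 801/199]
step 1: P̄ = F·P·Fᵀ + Q = [27253/199 -13518/199 6221/199; -13518/199 11403/199 -9187/199; 6221/199 -9187/199 14376/199]
step 1: y = z − H·x̄ = [5772/199]
step 1: S = H·P̄·Hᵀ + R = [92322/199]
step 1: K = P̄·Hᵀ·S⁻¹ = [24034/46161; -27137/92322; 10219/92322]
step 1: x' = x̄ + K·y = [64813/15387, -38167/15387, 111335/15387]
step 1: P' = (I − K·H)·P̄ = [516379/46161 141740/46161 208865/46161; 141740/46161 1589603/92322 -2868589/92322; 208865/46161 -2868589/92322 6144689/92322]
step 2: x̄ = F·x = [314129/15387, -86270/15387, -187669/15387]
step 2: P̄ = F·P·Fᵀ + Q = [23485439/92322 217285/92322 -17417479/92322; 217285/92322 3826181/92322 -5975717/92322; -17417479/92322 -5975717/92322 24346745/92322]
step 2: y = z − H·x̄ = [-720499/15387]
step 2: S = H·P̄·Hᵀ + R = [36646090/46161]
step 2: K = P̄·Hᵀ·S⁻¹ = [10117087/18323045; -72968/3664609; -2981279/7329218]
step 2: x' = x̄ + K·y = [-7666568/1409465, -1317658/281893, 3862109/563786]
step 2: P' = (I − K·H)·P̄ = [452827239/36646090 81219189/7329218 -75919765/7329218; 81219189/7329218 301444309/7329218 -521523493/7329218; -75919765/7329218 -521523493/7329218 485054250/3664609]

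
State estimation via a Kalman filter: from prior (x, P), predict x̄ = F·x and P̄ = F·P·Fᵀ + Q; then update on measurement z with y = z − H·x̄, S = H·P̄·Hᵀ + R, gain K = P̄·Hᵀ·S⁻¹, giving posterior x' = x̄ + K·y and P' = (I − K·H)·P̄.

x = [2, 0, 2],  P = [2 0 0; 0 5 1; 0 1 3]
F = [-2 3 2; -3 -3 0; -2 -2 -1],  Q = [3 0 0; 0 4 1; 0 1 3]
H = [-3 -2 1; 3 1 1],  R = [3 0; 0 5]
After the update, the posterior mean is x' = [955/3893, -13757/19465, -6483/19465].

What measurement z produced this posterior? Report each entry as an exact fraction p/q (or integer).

x̄ = F·x = [0, -6, -6]
P̄ = F·P·Fᵀ + Q = [80 -39 -35; -39 67 46; -35 46 38]
S = H·P̄·Hᵀ + R = [587 -511; -511 478]
K = P̄·Hᵀ·S⁻¹ = [-1868/3893 -645/3893; 11818/19465 12471/19465; 13647/19465 13734/19465]
x' − x̄ = [955/3893, 103033/19465, 110307/19465] = K·y
y = (KᵀK)⁻¹·Kᵀ·(x' − x̄) = [-5, 13]
z = y + H·x̄ = [-5, 13] + [6, -12] = [1, 1]

z = [1, 1]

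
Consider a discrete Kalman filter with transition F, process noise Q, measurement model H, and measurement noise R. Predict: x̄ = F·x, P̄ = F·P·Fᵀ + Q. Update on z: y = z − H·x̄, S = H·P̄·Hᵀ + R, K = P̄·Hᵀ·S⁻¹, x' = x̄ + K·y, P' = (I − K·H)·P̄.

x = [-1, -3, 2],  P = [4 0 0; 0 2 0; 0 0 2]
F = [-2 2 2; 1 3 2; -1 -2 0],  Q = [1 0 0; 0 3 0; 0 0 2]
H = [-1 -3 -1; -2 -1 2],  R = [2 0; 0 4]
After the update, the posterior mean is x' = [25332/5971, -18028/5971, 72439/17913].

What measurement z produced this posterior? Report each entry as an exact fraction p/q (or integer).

x̄ = F·x = [0, -6, 7]
P̄ = F·P·Fᵀ + Q = [33 12 0; 12 33 -16; 0 -16 14]
S = H·P̄·Hᵀ + R = [322 301; 301 337]
K = P̄·Hᵀ·S⁻¹ = [75/5971 -207/853; -1742/5971 -3/853; -1786/17913 562/2559]
x' − x̄ = [25332/5971, 17798/5971, -52952/17913] = K·y
y = (KᵀK)⁻¹·Kᵀ·(x' − x̄) = [-10, -18]
z = y + H·x̄ = [-10, -18] + [11, 20] = [1, 2]

z = [1, 2]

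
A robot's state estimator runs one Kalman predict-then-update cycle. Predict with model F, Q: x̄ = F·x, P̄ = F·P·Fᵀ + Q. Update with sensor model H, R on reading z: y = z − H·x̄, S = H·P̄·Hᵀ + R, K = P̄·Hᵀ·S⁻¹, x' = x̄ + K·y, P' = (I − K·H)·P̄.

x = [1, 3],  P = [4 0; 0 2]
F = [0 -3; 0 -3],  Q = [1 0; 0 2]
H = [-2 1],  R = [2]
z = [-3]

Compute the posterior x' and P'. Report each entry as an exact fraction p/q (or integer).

x' = [3/13, -21/13]
P' = [47/13 74/13; 74/13 132/13]

x̄ = F·x = [-9, -9]
P̄ = F·P·Fᵀ + Q = [19 18; 18 20]
y = z − H·x̄ = [-12]
S = H·P̄·Hᵀ + R = [26]
K = P̄·Hᵀ·S⁻¹ = [-10/13; -8/13]
x' = x̄ + K·y = [3/13, -21/13]
P' = (I − K·H)·P̄ = [47/13 74/13; 74/13 132/13]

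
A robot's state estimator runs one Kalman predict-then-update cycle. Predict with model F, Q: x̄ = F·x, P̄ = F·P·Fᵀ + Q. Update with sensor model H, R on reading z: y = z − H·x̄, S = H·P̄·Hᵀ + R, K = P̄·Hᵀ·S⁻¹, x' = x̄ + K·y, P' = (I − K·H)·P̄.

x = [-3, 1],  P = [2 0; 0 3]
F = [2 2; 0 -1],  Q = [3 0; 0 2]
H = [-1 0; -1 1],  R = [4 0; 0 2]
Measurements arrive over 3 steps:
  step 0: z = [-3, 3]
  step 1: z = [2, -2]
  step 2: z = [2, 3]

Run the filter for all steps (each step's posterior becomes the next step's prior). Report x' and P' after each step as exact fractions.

step 0: x' = [-297/293, 176/293], P' = [500/293 268/293; 268/293 514/293]
step 1: x' = [-13566/39979, -65016/39979], P' = [64772/39979 30200/39979; 30200/39979 59084/39979]
step 2: x' = [-4933831/2407283, 5176839/4814566], P' = [3896744/2407283 1825686/2407283; 1825686/2407283 3552317/2407283]

step 0: x̄ = F·x = [-4, -1]
step 0: P̄ = F·P·Fᵀ + Q = [23 -6; -6 5]
step 0: y = z − H·x̄ = [-7, 0]
step 0: S = H·P̄·Hᵀ + R = [27 29; 29 42]
step 0: K = P̄·Hᵀ·S⁻¹ = [-125/293 -116/293; -67/293 123/293]
step 0: x' = x̄ + K·y = [-297/293, 176/293]
step 0: P' = (I − K·H)·P̄ = [500/293 268/293; 268/293 514/293]
step 1: x̄ = F·x = [-242/293, -176/293]
step 1: P̄ = F·P·Fᵀ + Q = [7079/293 -1564/293; -1564/293 1100/293]
step 1: y = z − H·x̄ = [344/293, -652/293]
step 1: S = H·P̄·Hᵀ + R = [8251/293 8643/293; 8643/293 11893/293]
step 1: K = P̄·Hᵀ·S⁻¹ = [-16193/39979 -17286/39979; -7550/39979 14442/39979]
step 1: x' = x̄ + K·y = [-13566/39979, -65016/39979]
step 1: P' = (I − K·H)·P̄ = [64772/39979 30200/39979; 30200/39979 59084/39979]
step 2: x̄ = F·x = [-157164/39979, 65016/39979]
step 2: P̄ = F·P·Fᵀ + Q = [856961/39979 -178568/39979; -178568/39979 139042/39979]
step 2: y = z − H·x̄ = [-77206/39979, -102243/39979]
step 2: S = H·P̄·Hᵀ + R = [1016877/39979 1035529/39979; 1035529/39979 1433097/39979]
step 2: K = P̄·Hᵀ·S⁻¹ = [-974186/2407283 -1035529/2407283; -912843/4814566 1726631/4814566]
step 2: x' = x̄ + K·y = [-4933831/2407283, 5176839/4814566]
step 2: P' = (I − K·H)·P̄ = [3896744/2407283 1825686/2407283; 1825686/2407283 3552317/2407283]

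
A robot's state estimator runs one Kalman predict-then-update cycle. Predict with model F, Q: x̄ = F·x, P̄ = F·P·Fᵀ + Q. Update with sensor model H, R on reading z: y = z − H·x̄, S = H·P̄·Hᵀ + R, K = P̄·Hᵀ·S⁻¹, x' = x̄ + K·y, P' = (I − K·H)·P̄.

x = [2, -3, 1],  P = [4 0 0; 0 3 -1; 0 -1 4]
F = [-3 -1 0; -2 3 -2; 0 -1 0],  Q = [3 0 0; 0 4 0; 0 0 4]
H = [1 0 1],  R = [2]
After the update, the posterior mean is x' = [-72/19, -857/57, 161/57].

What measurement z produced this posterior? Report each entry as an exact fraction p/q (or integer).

x̄ = F·x = [-3, -15, 3]
P̄ = F·P·Fᵀ + Q = [42 13 3; 13 75 -11; 3 -11 7]
S = H·P̄·Hᵀ + R = [57]
K = P̄·Hᵀ·S⁻¹ = [15/19; 2/57; 10/57]
x' − x̄ = [-15/19, -2/57, -10/57] = K·y
y = (KᵀK)⁻¹·Kᵀ·(x' − x̄) = [-1]
z = y + H·x̄ = [-1] + [0] = [-1]

z = [-1]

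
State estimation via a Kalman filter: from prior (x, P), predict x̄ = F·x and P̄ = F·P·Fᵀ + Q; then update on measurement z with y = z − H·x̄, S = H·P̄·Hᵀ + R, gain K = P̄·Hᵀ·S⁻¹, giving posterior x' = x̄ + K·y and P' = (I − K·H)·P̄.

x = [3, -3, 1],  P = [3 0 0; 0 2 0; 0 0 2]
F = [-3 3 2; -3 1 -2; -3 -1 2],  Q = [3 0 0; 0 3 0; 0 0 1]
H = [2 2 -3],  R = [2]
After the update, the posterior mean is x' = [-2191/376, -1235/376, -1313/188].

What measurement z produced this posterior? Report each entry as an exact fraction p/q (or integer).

x̄ = F·x = [-16, -14, -4]
P̄ = F·P·Fᵀ + Q = [56 25 29; 25 40 17; 29 17 38]
S = H·P̄·Hᵀ + R = [376]
K = P̄·Hᵀ·S⁻¹ = [75/376; 79/376; -11/188]
x' − x̄ = [3825/376, 4029/376, -561/188] = K·y
y = (KᵀK)⁻¹·Kᵀ·(x' − x̄) = [51]
z = y + H·x̄ = [51] + [-48] = [3]

z = [3]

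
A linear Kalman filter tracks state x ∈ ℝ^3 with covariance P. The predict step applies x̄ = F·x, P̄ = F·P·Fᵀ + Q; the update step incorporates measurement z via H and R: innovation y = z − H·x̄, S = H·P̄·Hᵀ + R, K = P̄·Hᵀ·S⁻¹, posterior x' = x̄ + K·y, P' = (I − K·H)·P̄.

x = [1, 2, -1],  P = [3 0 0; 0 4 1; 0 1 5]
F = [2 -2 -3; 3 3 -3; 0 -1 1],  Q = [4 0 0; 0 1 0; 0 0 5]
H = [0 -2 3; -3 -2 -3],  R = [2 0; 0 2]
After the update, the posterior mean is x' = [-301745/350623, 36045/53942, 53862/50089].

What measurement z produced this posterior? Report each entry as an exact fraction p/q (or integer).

z = [2, -2]

x̄ = F·x = [1, 12, -3]
P̄ = F·P·Fᵀ + Q = [89 36 -6; 36 91 -21; -6 -21 12]
S = H·P̄·Hᵀ + R = [726 526; 526 1347]
K = P̄·Hᵀ·S⁻¹ = [23808/350623 -92853/350623; -16201/53942 -1382/26971; 6603/50089 -1686/50089]
x' − x̄ = [-652368/350623, -611259/53942, 204129/50089] = K·y
y = (KᵀK)⁻¹·Kᵀ·(x' − x̄) = [35, 16]
z = y + H·x̄ = [35, 16] + [-33, -18] = [2, -2]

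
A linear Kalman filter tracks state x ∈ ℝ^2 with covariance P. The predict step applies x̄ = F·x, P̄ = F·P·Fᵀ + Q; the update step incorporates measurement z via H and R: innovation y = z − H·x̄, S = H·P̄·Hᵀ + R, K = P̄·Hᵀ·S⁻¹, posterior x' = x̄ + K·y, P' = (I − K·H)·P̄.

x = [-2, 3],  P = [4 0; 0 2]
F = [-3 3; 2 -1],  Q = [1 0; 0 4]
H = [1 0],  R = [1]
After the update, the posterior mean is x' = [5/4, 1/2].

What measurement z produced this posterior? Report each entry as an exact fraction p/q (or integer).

x̄ = F·x = [15, -7]
P̄ = F·P·Fᵀ + Q = [55 -30; -30 22]
S = H·P̄·Hᵀ + R = [56]
K = P̄·Hᵀ·S⁻¹ = [55/56; -15/28]
x' − x̄ = [-55/4, 15/2] = K·y
y = (KᵀK)⁻¹·Kᵀ·(x' − x̄) = [-14]
z = y + H·x̄ = [-14] + [15] = [1]

z = [1]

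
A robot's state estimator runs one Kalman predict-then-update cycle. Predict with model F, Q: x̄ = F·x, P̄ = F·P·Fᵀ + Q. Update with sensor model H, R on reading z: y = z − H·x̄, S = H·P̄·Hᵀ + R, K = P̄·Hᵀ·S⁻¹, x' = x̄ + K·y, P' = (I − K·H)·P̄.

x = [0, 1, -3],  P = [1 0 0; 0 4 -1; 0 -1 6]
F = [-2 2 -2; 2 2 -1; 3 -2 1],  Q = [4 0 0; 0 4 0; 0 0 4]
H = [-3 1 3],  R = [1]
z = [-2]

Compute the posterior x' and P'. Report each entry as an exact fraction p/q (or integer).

x' = [1112/655, 1419/655, 197/655]
P' = [3398/655 4686/655 1793/655; 4686/655 15542/655 -514/655; 1793/655 -514/655 4001/1310]

x̄ = F·x = [8, 5, -5]
P̄ = F·P·Fᵀ + Q = [56 30 -40; 30 34 -20; -40 -20 39]
y = z − H·x̄ = [32]
S = H·P̄·Hᵀ + R = [1310]
K = P̄·Hᵀ·S⁻¹ = [-129/655; -58/655; 217/1310]
x' = x̄ + K·y = [1112/655, 1419/655, 197/655]
P' = (I − K·H)·P̄ = [3398/655 4686/655 1793/655; 4686/655 15542/655 -514/655; 1793/655 -514/655 4001/1310]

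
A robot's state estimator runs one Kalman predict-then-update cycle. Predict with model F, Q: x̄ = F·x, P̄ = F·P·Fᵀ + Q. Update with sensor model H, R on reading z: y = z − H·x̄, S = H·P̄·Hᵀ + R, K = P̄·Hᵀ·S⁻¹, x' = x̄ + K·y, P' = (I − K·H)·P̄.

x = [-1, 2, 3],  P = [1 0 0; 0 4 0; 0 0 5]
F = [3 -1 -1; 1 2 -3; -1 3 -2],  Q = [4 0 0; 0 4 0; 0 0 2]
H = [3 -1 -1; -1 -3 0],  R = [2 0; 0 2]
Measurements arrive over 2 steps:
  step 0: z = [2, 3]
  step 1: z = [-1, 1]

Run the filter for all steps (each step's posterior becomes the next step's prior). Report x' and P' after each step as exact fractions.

step 0: x' = [13274/114721, -123662/114721, -46982/114721], P' = [66859/114721 -11147/114721 159654/114721; -11147/114721 25407/114721 -41354/114721; 159654/114721 -41354/114721 574698/114721]
step 1: x' = [-435730532/752260473, -231271861/2256781419, -1932263242/2256781419], P' = [129998714/250753491 -57064226/752260473 867087232/752260473; -57064226/752260473 480511346/2256781419 -617429770/2256781419; 867087232/752260473 -617429770/2256781419 9219152744/2256781419]

step 0: x̄ = F·x = [-8, -6, 1]
step 0: P̄ = F·P·Fᵀ + Q = [22 10 -5; 10 66 53; -5 53 59]
step 0: y = z − H·x̄ = [21, -23]
step 0: S = H·P̄·Hᵀ + R = [401 206; 206 678]
step 0: K = P̄·Hᵀ·S⁻¹ = [26035/114721 -16709/114721; -8747/114721 -32537/114721; -27191/114721 -17796/114721]
step 0: x' = x̄ + K·y = [13274/114721, -123662/114721, -46982/114721]
step 0: P' = (I − K·H)·P̄ = [66859/114721 -11147/114721 159654/114721; -11147/114721 25407/114721 -41354/114721; 159654/114721 -41354/114721 574698/114721]
step 1: x̄ = F·x = [210466/114721, -93104/114721, -290296/114721]
step 1: P̄ = F·P·Fᵀ + Q = [686970/114721 180228/114721 4212/114721; 180228/114721 5293389/114721 4219880/114721; 4212/114721 4219880/114721 4025502/114721]
step 1: y = z − H·x̄ = [-1129519/114721, 45875/114721]
step 1: S = H·P̄·Hᵀ + R = [23064183/114721 25041285/114721; 25041285/114721 49638281/114721]
step 1: K = P̄·Hᵀ·S⁻¹ = [179982710/752260473 -4051916/27861499; -188329805/2256781419 -23524840/83584497; -398968943/2256781419 -13869859/83584497]
step 1: x' = x̄ + K·y = [-435730532/752260473, -231271861/2256781419, -1932263242/2256781419]
step 1: P' = (I − K·H)·P̄ = [129998714/250753491 -57064226/752260473 867087232/752260473; -57064226/752260473 480511346/2256781419 -617429770/2256781419; 867087232/752260473 -617429770/2256781419 9219152744/2256781419]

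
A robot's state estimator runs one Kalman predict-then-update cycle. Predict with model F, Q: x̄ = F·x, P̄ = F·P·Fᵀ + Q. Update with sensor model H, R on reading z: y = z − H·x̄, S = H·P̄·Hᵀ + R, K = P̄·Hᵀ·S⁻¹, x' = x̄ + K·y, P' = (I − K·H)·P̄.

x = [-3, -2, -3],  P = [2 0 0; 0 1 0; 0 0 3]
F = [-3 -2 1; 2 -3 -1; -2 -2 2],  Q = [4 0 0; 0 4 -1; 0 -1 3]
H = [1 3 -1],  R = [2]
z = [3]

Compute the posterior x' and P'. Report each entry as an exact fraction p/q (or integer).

x̄ = F·x = [10, 3, 4]
P̄ = F·P·Fᵀ + Q = [29 -9 22; -9 24 -9; 22 -9 27]
y = z − H·x̄ = [-12]
S = H·P̄·Hᵀ + R = [230]
K = P̄·Hᵀ·S⁻¹ = [-2/23; 36/115; -16/115]
x' = x̄ + K·y = [254/23, -87/115, 652/115]
P' = (I − K·H)·P̄ = [627/23 -63/23 442/23; -63/23 168/115 117/115; 442/23 117/115 2593/115]

x' = [254/23, -87/115, 652/115]
P' = [627/23 -63/23 442/23; -63/23 168/115 117/115; 442/23 117/115 2593/115]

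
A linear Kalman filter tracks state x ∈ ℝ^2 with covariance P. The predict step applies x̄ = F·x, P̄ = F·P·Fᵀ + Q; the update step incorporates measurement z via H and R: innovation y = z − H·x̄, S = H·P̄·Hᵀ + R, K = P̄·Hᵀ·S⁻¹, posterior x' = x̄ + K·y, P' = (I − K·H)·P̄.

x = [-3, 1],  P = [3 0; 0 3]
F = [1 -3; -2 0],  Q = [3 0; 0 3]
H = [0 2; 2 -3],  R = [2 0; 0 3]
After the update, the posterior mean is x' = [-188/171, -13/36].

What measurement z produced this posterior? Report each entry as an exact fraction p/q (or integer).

z = [-1, -1]

x̄ = F·x = [-6, 6]
P̄ = F·P·Fᵀ + Q = [33 -6; -6 15]
S = H·P̄·Hᵀ + R = [62 -114; -114 342]
K = P̄·Hᵀ·S⁻¹ = [2/3 80/171; 11/24 -1/72]
x' − x̄ = [838/171, -229/36] = K·y
y = (KᵀK)⁻¹·Kᵀ·(x' − x̄) = [-13, 29]
z = y + H·x̄ = [-13, 29] + [12, -30] = [-1, -1]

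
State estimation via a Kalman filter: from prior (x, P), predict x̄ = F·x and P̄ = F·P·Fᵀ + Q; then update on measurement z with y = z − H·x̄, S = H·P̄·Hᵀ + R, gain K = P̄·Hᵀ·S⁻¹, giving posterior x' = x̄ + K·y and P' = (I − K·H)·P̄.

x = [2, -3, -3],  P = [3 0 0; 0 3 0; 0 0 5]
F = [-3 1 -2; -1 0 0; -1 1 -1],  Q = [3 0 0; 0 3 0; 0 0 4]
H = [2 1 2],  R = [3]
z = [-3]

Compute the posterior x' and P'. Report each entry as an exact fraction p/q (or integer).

x' = [-84/505, -148/101, -317/505]
P' = [1484/505 -45/101 -1133/505; -45/101 426/101 -159/101; -1133/505 -159/101 1646/505]

x̄ = F·x = [-3, -2, -2]
P̄ = F·P·Fᵀ + Q = [53 9 22; 9 6 3; 22 3 15]
y = z − H·x̄ = [9]
S = H·P̄·Hᵀ + R = [505]
K = P̄·Hᵀ·S⁻¹ = [159/505; 6/101; 77/505]
x' = x̄ + K·y = [-84/505, -148/101, -317/505]
P' = (I − K·H)·P̄ = [1484/505 -45/101 -1133/505; -45/101 426/101 -159/101; -1133/505 -159/101 1646/505]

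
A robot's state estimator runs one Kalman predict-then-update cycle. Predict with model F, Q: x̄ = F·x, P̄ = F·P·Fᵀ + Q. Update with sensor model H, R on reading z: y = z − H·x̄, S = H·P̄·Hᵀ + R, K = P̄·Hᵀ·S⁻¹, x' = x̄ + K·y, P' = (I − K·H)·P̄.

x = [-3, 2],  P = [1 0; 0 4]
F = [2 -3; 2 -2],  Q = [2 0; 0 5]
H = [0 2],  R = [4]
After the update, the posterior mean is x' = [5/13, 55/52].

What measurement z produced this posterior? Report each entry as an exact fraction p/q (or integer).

x̄ = F·x = [-12, -10]
P̄ = F·P·Fᵀ + Q = [42 28; 28 25]
S = H·P̄·Hᵀ + R = [104]
K = P̄·Hᵀ·S⁻¹ = [7/13; 25/52]
x' − x̄ = [161/13, 575/52] = K·y
y = (KᵀK)⁻¹·Kᵀ·(x' − x̄) = [23]
z = y + H·x̄ = [23] + [-20] = [3]

z = [3]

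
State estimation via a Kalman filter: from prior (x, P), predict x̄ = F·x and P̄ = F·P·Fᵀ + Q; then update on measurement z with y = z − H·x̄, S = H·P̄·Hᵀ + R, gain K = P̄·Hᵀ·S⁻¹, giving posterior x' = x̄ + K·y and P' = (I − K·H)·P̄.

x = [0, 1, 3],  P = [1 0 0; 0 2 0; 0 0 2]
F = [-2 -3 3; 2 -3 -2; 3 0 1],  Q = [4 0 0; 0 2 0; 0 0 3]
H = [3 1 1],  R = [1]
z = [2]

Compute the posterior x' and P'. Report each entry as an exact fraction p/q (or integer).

x̄ = F·x = [6, -9, 3]
P̄ = F·P·Fᵀ + Q = [44 2 0; 2 32 2; 0 2 14]
y = z − H·x̄ = [-10]
S = H·P̄·Hᵀ + R = [459]
K = P̄·Hᵀ·S⁻¹ = [134/459; 40/459; 16/459]
x' = x̄ + K·y = [1414/459, -4531/459, 1217/459]
P' = (I − K·H)·P̄ = [2240/459 -4442/459 -2144/459; -4442/459 13088/459 278/459; -2144/459 278/459 6170/459]

x' = [1414/459, -4531/459, 1217/459]
P' = [2240/459 -4442/459 -2144/459; -4442/459 13088/459 278/459; -2144/459 278/459 6170/459]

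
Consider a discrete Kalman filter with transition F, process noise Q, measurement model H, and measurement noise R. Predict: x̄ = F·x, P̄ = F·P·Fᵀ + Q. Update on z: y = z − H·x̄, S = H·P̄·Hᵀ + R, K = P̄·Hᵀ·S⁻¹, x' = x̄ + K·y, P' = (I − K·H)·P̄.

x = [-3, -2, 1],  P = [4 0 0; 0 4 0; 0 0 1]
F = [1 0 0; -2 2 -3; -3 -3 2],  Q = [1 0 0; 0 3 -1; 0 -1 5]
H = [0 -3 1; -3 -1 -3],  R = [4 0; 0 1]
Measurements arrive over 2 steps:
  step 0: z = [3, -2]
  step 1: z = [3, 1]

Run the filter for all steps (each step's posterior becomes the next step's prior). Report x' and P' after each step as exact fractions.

step 0: x̄ = F·x = [-3, -1, 17]
step 0: P̄ = F·P·Fᵀ + Q = [5 -8 -12; -8 44 -7; -12 -7 81]
step 0: y = z − H·x̄ = [-17, 39]
step 0: S = H·P̄·Hᵀ + R = [523 -203; -203 513]
step 0: K = P̄·Hᵀ·S⁻¹ = [12043/227090 17603/227090; -35552/113545 -13847/113545; 5863/113545 -41947/113545]
step 0: x' = x̄ + K·y = [-99742/113545, -49194/113545, 194661/113545]
step 0: P' = (I − K·H)·P̄ = [480447/227090 -80173/113545 -216433/113545; -80173/113545 68099/113545 62089/113545; -216433/113545 62089/113545 209719/113545]
step 1: x̄ = F·x = [-99742/113545, -482887/113545, 167226/22709]
step 1: P̄ = F·P·Fᵀ + Q = [707537/227090 8506/113545 -365207/45418; 8506/113545 760516/113545 -122824/22709; -365207/45418 -122824/22709 1836207/45418]
step 1: y = z − H·x̄ = [-1944156/113545, 1839822/113545]
step 1: S = H·P̄·Hᵀ + R = [31148123/227090 -13587358/113545; -13587358/113545 25304636/113545]
step 1: K = P̄·Hᵀ·S⁻¹ = [-941234/184490431 46658661/737961724; -259461646/922452155 -201622191/1844904310; 18691589/184490431 -131843201/368980862]
step 1: x' = x̄ + K·y = [86122135/368980862, -1113925838/922452155, -29639277/184490431]
step 1: P' = (I − K·H)·P̄ = [1582187997/737961724 -237402171/368980862 -719736385/368980862; -237402171/368980862 499486713/922452155 92122711/184490431; -719736385/368980862 92122711/184490431 351134489/184490431]

step 0: x' = [-99742/113545, -49194/113545, 194661/113545], P' = [480447/227090 -80173/113545 -216433/113545; -80173/113545 68099/113545 62089/113545; -216433/113545 62089/113545 209719/113545]
step 1: x' = [86122135/368980862, -1113925838/922452155, -29639277/184490431], P' = [1582187997/737961724 -237402171/368980862 -719736385/368980862; -237402171/368980862 499486713/922452155 92122711/184490431; -719736385/368980862 92122711/184490431 351134489/184490431]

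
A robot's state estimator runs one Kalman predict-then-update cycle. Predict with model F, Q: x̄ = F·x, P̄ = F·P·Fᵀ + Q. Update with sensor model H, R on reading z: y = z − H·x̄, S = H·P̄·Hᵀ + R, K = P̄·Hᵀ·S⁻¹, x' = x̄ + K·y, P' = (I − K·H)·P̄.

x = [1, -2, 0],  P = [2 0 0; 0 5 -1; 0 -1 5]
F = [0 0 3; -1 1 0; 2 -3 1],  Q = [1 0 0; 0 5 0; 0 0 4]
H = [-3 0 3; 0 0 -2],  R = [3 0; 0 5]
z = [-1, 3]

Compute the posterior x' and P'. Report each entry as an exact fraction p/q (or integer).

x̄ = F·x = [0, -3, 8]
P̄ = F·P·Fᵀ + Q = [46 -3 24; -3 12 -20; 24 -20 68]
y = z − H·x̄ = [-25, 19]
S = H·P̄·Hᵀ + R = [597 -264; -264 277]
K = P̄·Hᵀ·S⁻¹ = [-10318/31891 -15360/31891; -1189/31891 3472/31891; 220/31891 -15448/31891]
x' = x̄ + K·y = [-33890/31891, 20/31891, -43884/31891]
P' = (I − K·H)·P̄ = [48718/31891 -7491/31891 38400/31891; -7491/31891 183173/31891 -8680/31891; 38400/31891 -8680/31891 38620/31891]

x' = [-33890/31891, 20/31891, -43884/31891]
P' = [48718/31891 -7491/31891 38400/31891; -7491/31891 183173/31891 -8680/31891; 38400/31891 -8680/31891 38620/31891]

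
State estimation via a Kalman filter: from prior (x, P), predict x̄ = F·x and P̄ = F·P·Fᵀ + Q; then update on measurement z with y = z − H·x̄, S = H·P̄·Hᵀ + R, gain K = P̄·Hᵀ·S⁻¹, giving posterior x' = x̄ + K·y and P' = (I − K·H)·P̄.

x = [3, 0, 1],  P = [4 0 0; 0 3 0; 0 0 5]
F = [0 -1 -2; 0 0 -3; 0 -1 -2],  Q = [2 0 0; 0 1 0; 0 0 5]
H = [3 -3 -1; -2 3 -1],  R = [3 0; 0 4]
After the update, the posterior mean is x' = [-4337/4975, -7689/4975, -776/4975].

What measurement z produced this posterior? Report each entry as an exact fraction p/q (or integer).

x̄ = F·x = [-2, -3, -2]
P̄ = F·P·Fᵀ + Q = [25 30 23; 30 46 30; 23 30 28]
S = H·P̄·Hᵀ + R = [172 -109; -109 98]
K = P̄·Hᵀ·S⁻¹ = [-1871/4975 -1218/4975; -2412/4975 -246/4975; -3058/4975 -2589/4975]
x' − x̄ = [5613/4975, 7236/4975, 9174/4975] = K·y
y = (KᵀK)⁻¹·Kᵀ·(x' − x̄) = [-3, 0]
z = y + H·x̄ = [-3, 0] + [5, -3] = [2, -3]

z = [2, -3]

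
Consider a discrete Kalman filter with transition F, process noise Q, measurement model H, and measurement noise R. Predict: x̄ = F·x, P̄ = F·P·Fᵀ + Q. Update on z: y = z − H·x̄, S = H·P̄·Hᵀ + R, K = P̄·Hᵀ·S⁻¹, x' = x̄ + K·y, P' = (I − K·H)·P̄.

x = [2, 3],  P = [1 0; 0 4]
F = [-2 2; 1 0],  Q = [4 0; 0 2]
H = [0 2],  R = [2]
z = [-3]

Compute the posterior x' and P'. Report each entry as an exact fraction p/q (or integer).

x' = [4, -1]
P' = [160/7 -2/7; -2/7 3/7]

x̄ = F·x = [2, 2]
P̄ = F·P·Fᵀ + Q = [24 -2; -2 3]
y = z − H·x̄ = [-7]
S = H·P̄·Hᵀ + R = [14]
K = P̄·Hᵀ·S⁻¹ = [-2/7; 3/7]
x' = x̄ + K·y = [4, -1]
P' = (I − K·H)·P̄ = [160/7 -2/7; -2/7 3/7]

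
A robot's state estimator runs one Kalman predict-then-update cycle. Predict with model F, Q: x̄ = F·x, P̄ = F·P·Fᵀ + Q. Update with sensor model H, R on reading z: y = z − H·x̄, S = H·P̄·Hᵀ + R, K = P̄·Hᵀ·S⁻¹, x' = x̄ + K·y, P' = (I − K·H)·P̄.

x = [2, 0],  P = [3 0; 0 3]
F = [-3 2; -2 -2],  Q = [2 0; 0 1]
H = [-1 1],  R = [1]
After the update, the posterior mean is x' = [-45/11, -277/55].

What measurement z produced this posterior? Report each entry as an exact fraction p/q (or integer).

z = [-1]

x̄ = F·x = [-6, -4]
P̄ = F·P·Fᵀ + Q = [41 6; 6 25]
S = H·P̄·Hᵀ + R = [55]
K = P̄·Hᵀ·S⁻¹ = [-7/11; 19/55]
x' − x̄ = [21/11, -57/55] = K·y
y = (KᵀK)⁻¹·Kᵀ·(x' − x̄) = [-3]
z = y + H·x̄ = [-3] + [2] = [-1]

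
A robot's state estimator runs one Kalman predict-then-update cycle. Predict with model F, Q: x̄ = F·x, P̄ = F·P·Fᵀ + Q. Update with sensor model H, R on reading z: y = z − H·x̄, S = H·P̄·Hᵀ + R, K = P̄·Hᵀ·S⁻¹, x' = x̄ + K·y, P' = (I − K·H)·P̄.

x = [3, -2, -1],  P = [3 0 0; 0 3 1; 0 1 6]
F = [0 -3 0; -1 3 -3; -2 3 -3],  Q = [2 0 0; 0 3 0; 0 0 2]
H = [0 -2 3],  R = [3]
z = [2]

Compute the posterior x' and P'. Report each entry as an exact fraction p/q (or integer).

x̄ = F·x = [6, -6, -9]
P̄ = F·P·Fᵀ + Q = [29 -18 -18; -18 69 69; -18 69 77]
y = z − H·x̄ = [17]
S = H·P̄·Hᵀ + R = [144]
K = P̄·Hᵀ·S⁻¹ = [-1/8; 23/48; 31/48]
x' = x̄ + K·y = [31/8, 103/48, 95/48]
P' = (I − K·H)·P̄ = [107/4 -75/8 -51/8; -75/8 575/16 391/16; -51/8 391/16 271/16]

x' = [31/8, 103/48, 95/48]
P' = [107/4 -75/8 -51/8; -75/8 575/16 391/16; -51/8 391/16 271/16]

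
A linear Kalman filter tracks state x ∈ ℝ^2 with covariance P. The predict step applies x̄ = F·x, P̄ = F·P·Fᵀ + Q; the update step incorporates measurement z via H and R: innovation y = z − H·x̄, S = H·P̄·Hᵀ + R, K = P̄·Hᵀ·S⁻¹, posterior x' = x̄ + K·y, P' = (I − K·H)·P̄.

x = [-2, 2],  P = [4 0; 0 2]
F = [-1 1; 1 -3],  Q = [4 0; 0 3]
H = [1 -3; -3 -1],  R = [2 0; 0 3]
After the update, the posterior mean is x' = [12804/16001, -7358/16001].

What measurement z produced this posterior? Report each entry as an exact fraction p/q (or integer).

x̄ = F·x = [4, -8]
P̄ = F·P·Fᵀ + Q = [10 -10; -10 25]
S = H·P̄·Hᵀ + R = [297 -35; -35 58]
K = P̄·Hᵀ·S⁻¹ = [1620/16001 -4540/16001; -4755/16001 -1490/16001]
x' − x̄ = [-51200/16001, 120650/16001] = K·y
y = (KᵀK)⁻¹·Kᵀ·(x' − x̄) = [-26, 2]
z = y + H·x̄ = [-26, 2] + [28, -4] = [2, -2]

z = [2, -2]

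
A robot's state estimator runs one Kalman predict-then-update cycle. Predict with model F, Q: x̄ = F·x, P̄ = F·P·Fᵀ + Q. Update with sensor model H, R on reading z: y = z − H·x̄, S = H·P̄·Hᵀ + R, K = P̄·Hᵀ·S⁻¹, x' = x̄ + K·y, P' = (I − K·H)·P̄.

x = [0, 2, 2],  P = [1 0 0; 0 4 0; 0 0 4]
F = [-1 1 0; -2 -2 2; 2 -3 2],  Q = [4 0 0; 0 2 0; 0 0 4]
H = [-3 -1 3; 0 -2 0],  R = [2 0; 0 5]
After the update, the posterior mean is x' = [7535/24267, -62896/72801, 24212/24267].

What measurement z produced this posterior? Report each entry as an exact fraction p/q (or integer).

x̄ = F·x = [2, 0, -2]
P̄ = F·P·Fᵀ + Q = [9 -6 -14; -6 38 36; -14 36 60]
S = H·P̄·Hᵀ + R = [661 -176; -176 157]
K = P̄·Hᵀ·S⁻¹ = [-2593/24267 -1052/24267; 440/72801 -34748/72801; 5510/24267 -4952/24267]
x' − x̄ = [-40999/24267, -62896/72801, 72746/24267] = K·y
y = (KᵀK)⁻¹·Kᵀ·(x' − x̄) = [15, 2]
z = y + H·x̄ = [15, 2] + [-12, 0] = [3, 2]

z = [3, 2]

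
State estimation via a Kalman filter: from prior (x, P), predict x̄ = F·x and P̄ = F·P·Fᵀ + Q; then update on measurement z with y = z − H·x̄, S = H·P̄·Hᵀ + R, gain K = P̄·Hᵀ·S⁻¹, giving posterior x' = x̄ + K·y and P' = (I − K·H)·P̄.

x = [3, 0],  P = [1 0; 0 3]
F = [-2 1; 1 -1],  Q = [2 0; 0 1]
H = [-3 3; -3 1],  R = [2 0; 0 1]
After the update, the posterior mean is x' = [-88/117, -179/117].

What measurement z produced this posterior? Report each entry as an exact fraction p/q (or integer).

z = [-3, 1]

x̄ = F·x = [-6, 3]
P̄ = F·P·Fᵀ + Q = [9 -5; -5 5]
S = H·P̄·Hᵀ + R = [218 156; 156 117]
K = P̄·Hᵀ·S⁻¹ = [1/15 -212/585; 1/3 -32/117]
x' − x̄ = [614/117, -530/117] = K·y
y = (KᵀK)⁻¹·Kᵀ·(x' − x̄) = [-30, -20]
z = y + H·x̄ = [-30, -20] + [27, 21] = [-3, 1]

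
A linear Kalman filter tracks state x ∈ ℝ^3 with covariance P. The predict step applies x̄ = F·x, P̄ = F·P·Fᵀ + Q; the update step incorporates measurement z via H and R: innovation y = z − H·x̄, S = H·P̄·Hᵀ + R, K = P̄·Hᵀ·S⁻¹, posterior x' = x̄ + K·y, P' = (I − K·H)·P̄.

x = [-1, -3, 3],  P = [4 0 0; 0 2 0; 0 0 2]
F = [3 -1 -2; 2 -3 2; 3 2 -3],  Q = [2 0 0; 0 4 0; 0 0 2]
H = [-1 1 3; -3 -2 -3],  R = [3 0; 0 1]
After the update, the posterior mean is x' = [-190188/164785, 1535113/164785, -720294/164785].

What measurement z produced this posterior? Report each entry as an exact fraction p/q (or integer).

x̄ = F·x = [-6, 13, -18]
P̄ = F·P·Fᵀ + Q = [48 22 44; 22 46 0; 44 0 64]
S = H·P̄·Hᵀ + R = [365 -810; -810 2249]
K = P̄·Hᵀ·S⁻¹ = [-20806/164785 -6188/32957; -74004/164785 -7646/32957; 70412/164785 324/32957]
x' − x̄ = [798522/164785, -607092/164785, 2245836/164785] = K·y
y = (KᵀK)⁻¹·Kᵀ·(x' − x̄) = [33, -48]
z = y + H·x̄ = [33, -48] + [-35, 46] = [-2, -2]

z = [-2, -2]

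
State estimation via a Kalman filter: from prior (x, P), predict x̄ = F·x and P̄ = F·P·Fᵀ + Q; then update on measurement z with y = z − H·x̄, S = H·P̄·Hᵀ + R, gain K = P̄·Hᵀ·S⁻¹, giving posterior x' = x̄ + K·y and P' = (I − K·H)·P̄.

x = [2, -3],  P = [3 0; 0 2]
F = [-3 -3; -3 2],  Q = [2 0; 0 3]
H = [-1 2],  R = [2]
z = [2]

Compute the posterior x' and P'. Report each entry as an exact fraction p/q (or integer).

x̄ = F·x = [3, -12]
P̄ = F·P·Fᵀ + Q = [47 15; 15 38]
y = z − H·x̄ = [29]
S = H·P̄·Hᵀ + R = [141]
K = P̄·Hᵀ·S⁻¹ = [-17/141; 61/141]
x' = x̄ + K·y = [-70/141, 77/141]
P' = (I − K·H)·P̄ = [6338/141 3152/141; 3152/141 1637/141]

x' = [-70/141, 77/141]
P' = [6338/141 3152/141; 3152/141 1637/141]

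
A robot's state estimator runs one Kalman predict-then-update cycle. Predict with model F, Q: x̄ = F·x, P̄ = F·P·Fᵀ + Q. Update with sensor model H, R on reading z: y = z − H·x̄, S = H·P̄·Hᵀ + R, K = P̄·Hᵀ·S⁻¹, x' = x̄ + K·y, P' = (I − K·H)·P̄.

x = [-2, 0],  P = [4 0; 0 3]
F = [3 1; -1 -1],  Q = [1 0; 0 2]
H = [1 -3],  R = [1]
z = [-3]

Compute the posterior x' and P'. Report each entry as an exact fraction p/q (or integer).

x̄ = F·x = [-6, 2]
P̄ = F·P·Fᵀ + Q = [40 -15; -15 9]
y = z − H·x̄ = [9]
S = H·P̄·Hᵀ + R = [212]
K = P̄·Hᵀ·S⁻¹ = [85/212; -21/106]
x' = x̄ + K·y = [-507/212, 23/106]
P' = (I − K·H)·P̄ = [1255/212 195/106; 195/106 36/53]

x' = [-507/212, 23/106]
P' = [1255/212 195/106; 195/106 36/53]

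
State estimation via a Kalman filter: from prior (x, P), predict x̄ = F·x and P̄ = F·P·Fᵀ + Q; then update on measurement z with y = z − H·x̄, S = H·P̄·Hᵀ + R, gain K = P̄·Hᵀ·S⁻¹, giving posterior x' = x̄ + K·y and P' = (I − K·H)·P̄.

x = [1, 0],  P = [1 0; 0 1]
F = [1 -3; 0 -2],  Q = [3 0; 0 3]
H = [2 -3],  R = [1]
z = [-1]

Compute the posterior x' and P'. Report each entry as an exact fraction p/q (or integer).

x̄ = F·x = [1, 0]
P̄ = F·P·Fᵀ + Q = [13 6; 6 7]
y = z − H·x̄ = [-3]
S = H·P̄·Hᵀ + R = [44]
K = P̄·Hᵀ·S⁻¹ = [2/11; -9/44]
x' = x̄ + K·y = [5/11, 27/44]
P' = (I − K·H)·P̄ = [127/11 84/11; 84/11 227/44]

x' = [5/11, 27/44]
P' = [127/11 84/11; 84/11 227/44]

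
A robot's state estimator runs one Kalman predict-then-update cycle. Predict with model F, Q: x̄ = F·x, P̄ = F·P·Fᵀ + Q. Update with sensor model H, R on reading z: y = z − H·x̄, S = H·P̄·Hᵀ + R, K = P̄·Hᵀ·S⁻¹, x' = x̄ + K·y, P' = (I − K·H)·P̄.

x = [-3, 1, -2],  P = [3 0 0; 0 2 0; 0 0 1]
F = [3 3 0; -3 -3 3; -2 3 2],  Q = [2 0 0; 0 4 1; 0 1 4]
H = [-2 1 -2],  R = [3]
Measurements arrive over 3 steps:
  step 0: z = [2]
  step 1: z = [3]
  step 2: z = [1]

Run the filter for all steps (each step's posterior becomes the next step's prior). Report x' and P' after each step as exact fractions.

step 0: x' = [-6, 0, 5], P' = [6670/553 -6259/553 -9591/553; -6259/553 14118/553 13117/553; -9591/553 13117/553 16253/553]
step 1: x' = [-2928628/195231, 6636938/195231, 5952947/195231], P' = [61138654/1366617 -147172919/1366617 -134445656/1366617; -147172919/1366617 760445453/2733234 674754047/2733234; -134445656/1366617 674754047/2733234 607850843/2733234]
step 2: x' = [-29365399667/6176693349, 47126338282/6176693349, 49919898853/6176693349], P' = [492372942863/24706773396 -1117280339989/24706773396 -1046107618891/24706773396; -1117280339989/24706773396 2988746191313/24706773396 2613787837037/24706773396; -1046107618891/24706773396 2613787837037/24706773396 2367692299223/24706773396]

step 0: x̄ = F·x = [-6, 0, 5]
step 0: P̄ = F·P·Fᵀ + Q = [47 -45 0; -45 58 7; 0 7 38]
step 0: y = z − H·x̄ = [0]
step 0: S = H·P̄·Hᵀ + R = [553]
step 0: K = P̄·Hᵀ·S⁻¹ = [-139/553; 134/553; -69/553]
step 0: x' = x̄ + K·y = [-6, 0, 5]
step 0: P' = (I − K·H)·P̄ = [6670/553 -6259/553 -9591/553; -6259/553 14118/553 13117/553; -9591/553 13117/553 16253/553]
step 1: x̄ = F·x = [-18, 33, 22]
step 1: P̄ = F·P·Fᵀ + Q = [75536/553 -42696/553 89421/553; -42696/553 159451/553 184249/553; 89421/553 184249/553 530206/553]
step 1: y = z − H·x̄ = [-22]
step 1: S = H·P̄·Hᵀ + R = [390462/79]
step 1: K = P̄·Hᵀ·S⁻¹ = [-26615/195231; -17665/390462; -150715/390462]
step 1: x' = x̄ + K·y = [-2928628/195231, 6636938/195231, 5952947/195231]
step 1: P' = (I − K·H)·P̄ = [61138654/1366617 -147172919/1366617 -134445656/1366617; -147172919/1366617 760445453/2733234 674754047/2733234; -134445656/1366617 674754047/2733234 607850843/2733234]
step 2: x̄ = F·x = [3708310/65077, 2244637/65077, 12557988/65077]
step 2: P̄ = F·P·Fᵀ + Q = [883915411/911078 23963925/65077 2554161375/911078; 23963925/65077 19579549/65077 87464011/65077; 2554161375/911078 87464011/65077 7851927911/911078]
step 2: y = z − H·x̄ = [30353036/65077]
step 2: S = H·P̄·Hᵀ + R = [24706773396/455539]
step 2: K = P̄·Hᵀ·S⁻¹ = [-3270329311/24706773396; -1422934261/24706773396; -9793841209/24706773396]
step 2: x' = x̄ + K·y = [-29365399667/6176693349, 47126338282/6176693349, 49919898853/6176693349]
step 2: P' = (I − K·H)·P̄ = [492372942863/24706773396 -1117280339989/24706773396 -1046107618891/24706773396; -1117280339989/24706773396 2988746191313/24706773396 2613787837037/24706773396; -1046107618891/24706773396 2613787837037/24706773396 2367692299223/24706773396]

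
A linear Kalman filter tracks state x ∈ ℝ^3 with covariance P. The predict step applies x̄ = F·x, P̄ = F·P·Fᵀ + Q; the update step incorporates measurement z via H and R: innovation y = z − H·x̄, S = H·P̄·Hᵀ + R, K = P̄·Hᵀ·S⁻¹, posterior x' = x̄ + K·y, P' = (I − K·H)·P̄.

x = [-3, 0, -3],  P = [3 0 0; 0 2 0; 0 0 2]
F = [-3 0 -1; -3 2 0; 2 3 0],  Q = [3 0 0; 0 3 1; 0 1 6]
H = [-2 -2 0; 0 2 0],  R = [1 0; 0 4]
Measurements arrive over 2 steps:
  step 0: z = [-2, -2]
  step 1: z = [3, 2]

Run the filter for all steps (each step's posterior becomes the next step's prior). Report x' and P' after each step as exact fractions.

step 0: x' = [5326/2483, -2713/2483, -4088/2483], P' = [2467/2483 -1921/2483 -4067/2483; -1921/2483 1986/2483 3495/2483; -4067/2483 3495/2483 54239/2483]
step 1: x' = [-13173386/6131647, 3947408/6131647, 14729363/6131647], P' = [6899069/6131647 -5457126/6131647 -1131324/6131647; -5457126/6131647 5532312/6131647 1090106/6131647; -1131324/6131647 1090106/6131647 44951720/6131647]

step 0: x̄ = F·x = [12, 9, -6]
step 0: P̄ = F·P·Fᵀ + Q = [32 27 -18; 27 38 -5; -18 -5 36]
step 0: y = z − H·x̄ = [40, -20]
step 0: S = H·P̄·Hᵀ + R = [497 -260; -260 156]
step 0: K = P̄·Hᵀ·S⁻¹ = [-84/191 -1921/4966; -10/191 993/2483; 88/191 3495/4966]
step 0: x' = x̄ + K·y = [5326/2483, -2713/2483, -4088/2483]
step 0: P' = (I − K·H)·P̄ = [2467/2483 -1921/2483 -4067/2483; -1921/2483 1986/2483 3495/2483; -4067/2483 3495/2483 54239/2483]
step 1: x̄ = F·x = [-11890/2483, -21404/2483, 2513/2483]
step 1: P̄ = F·P·Fᵀ + Q = [59489/2483 14538/2483 136/2483; 14538/2483 60648/2483 9202/2483; 136/2483 9202/2483 19588/2483]
step 1: y = z − H·x̄ = [-59139/2483, 47774/2483]
step 1: S = H·P̄·Hᵀ + R = [599335/2483 -300744/2483; -300744/2483 252524/2483]
step 1: K = P̄·Hᵀ·S⁻¹ = [-2883886/6131647 -2728563/6131647; -150372/6131647 2766156/6131647; 82436/6131647 545053/6131647]
step 1: x' = x̄ + K·y = [-13173386/6131647, 3947408/6131647, 14729363/6131647]
step 1: P' = (I − K·H)·P̄ = [6899069/6131647 -5457126/6131647 -1131324/6131647; -5457126/6131647 5532312/6131647 1090106/6131647; -1131324/6131647 1090106/6131647 44951720/6131647]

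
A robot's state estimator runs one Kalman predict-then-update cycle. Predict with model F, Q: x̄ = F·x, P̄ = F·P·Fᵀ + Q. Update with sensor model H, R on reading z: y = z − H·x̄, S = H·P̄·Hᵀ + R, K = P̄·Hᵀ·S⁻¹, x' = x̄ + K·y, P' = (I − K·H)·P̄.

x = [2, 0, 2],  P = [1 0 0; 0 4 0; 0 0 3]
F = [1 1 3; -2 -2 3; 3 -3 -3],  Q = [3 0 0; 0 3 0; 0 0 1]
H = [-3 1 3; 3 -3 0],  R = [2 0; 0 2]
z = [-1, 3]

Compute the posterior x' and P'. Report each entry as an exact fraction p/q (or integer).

x̄ = F·x = [8, 2, 0]
P̄ = F·P·Fᵀ + Q = [35 17 -36; 17 50 -9; -36 -9 73]
y = z − H·x̄ = [21, -15]
S = H·P̄·Hᵀ + R = [1516 -504; -504 461]
K = P̄·Hᵀ·S⁻¹ = [-3157/22243 -846/22243; -15701/111215 -41049/111215; 52887/222430 9369/111215]
x' = x̄ + K·y = [124337/22243, 508444/111215, 829557/222430]
P' = (I − K·H)·P̄ = [205417/22243 205981/22243 134652/22243; 205981/22243 1057271/111215 667014/111215; 134652/22243 667014/111215 468551/111215]

x' = [124337/22243, 508444/111215, 829557/222430]
P' = [205417/22243 205981/22243 134652/22243; 205981/22243 1057271/111215 667014/111215; 134652/22243 667014/111215 468551/111215]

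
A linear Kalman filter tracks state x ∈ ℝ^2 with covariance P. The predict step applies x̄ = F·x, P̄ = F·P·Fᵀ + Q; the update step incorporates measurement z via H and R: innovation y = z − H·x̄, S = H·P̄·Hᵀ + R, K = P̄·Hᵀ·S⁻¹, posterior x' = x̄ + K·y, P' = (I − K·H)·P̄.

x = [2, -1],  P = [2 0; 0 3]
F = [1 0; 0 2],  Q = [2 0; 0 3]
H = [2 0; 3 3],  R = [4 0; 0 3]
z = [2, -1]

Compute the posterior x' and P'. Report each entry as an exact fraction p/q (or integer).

x' = [148/121, -379/242]
P' = [92/121 -90/121; -90/121 255/242]

x̄ = F·x = [2, -2]
P̄ = F·P·Fᵀ + Q = [4 0; 0 15]
y = z − H·x̄ = [-2, -1]
S = H·P̄·Hᵀ + R = [20 24; 24 174]
K = P̄·Hᵀ·S⁻¹ = [46/121 2/121; -45/121 75/242]
x' = x̄ + K·y = [148/121, -379/242]
P' = (I − K·H)·P̄ = [92/121 -90/121; -90/121 255/242]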